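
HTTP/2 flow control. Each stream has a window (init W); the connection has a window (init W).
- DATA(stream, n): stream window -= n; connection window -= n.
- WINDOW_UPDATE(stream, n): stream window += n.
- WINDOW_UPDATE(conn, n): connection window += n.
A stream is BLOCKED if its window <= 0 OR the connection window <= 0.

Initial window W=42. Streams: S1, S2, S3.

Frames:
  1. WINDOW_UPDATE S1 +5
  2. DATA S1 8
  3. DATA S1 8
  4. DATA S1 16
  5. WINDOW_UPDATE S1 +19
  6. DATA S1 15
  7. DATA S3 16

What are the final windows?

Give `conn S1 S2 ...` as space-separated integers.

Op 1: conn=42 S1=47 S2=42 S3=42 blocked=[]
Op 2: conn=34 S1=39 S2=42 S3=42 blocked=[]
Op 3: conn=26 S1=31 S2=42 S3=42 blocked=[]
Op 4: conn=10 S1=15 S2=42 S3=42 blocked=[]
Op 5: conn=10 S1=34 S2=42 S3=42 blocked=[]
Op 6: conn=-5 S1=19 S2=42 S3=42 blocked=[1, 2, 3]
Op 7: conn=-21 S1=19 S2=42 S3=26 blocked=[1, 2, 3]

Answer: -21 19 42 26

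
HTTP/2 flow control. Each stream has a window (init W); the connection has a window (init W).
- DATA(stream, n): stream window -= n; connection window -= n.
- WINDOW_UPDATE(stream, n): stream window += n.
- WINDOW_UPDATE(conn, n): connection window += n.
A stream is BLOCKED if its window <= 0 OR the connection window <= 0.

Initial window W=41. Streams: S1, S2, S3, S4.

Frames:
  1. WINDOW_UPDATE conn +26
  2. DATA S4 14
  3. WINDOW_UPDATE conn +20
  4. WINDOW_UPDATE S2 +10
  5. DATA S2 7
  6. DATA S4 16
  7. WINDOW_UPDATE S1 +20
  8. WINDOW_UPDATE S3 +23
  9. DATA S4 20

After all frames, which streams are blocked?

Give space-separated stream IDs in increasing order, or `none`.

Answer: S4

Derivation:
Op 1: conn=67 S1=41 S2=41 S3=41 S4=41 blocked=[]
Op 2: conn=53 S1=41 S2=41 S3=41 S4=27 blocked=[]
Op 3: conn=73 S1=41 S2=41 S3=41 S4=27 blocked=[]
Op 4: conn=73 S1=41 S2=51 S3=41 S4=27 blocked=[]
Op 5: conn=66 S1=41 S2=44 S3=41 S4=27 blocked=[]
Op 6: conn=50 S1=41 S2=44 S3=41 S4=11 blocked=[]
Op 7: conn=50 S1=61 S2=44 S3=41 S4=11 blocked=[]
Op 8: conn=50 S1=61 S2=44 S3=64 S4=11 blocked=[]
Op 9: conn=30 S1=61 S2=44 S3=64 S4=-9 blocked=[4]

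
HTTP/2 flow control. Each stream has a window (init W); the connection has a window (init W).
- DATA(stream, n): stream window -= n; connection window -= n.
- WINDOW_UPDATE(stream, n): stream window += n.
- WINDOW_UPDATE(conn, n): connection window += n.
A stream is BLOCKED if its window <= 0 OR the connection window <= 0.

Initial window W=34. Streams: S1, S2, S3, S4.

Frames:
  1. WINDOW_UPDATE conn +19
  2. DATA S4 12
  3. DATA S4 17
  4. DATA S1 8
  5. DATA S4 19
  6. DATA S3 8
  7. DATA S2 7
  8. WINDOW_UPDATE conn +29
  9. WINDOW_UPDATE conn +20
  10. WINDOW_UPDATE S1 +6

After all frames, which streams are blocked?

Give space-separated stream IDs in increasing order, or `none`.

Op 1: conn=53 S1=34 S2=34 S3=34 S4=34 blocked=[]
Op 2: conn=41 S1=34 S2=34 S3=34 S4=22 blocked=[]
Op 3: conn=24 S1=34 S2=34 S3=34 S4=5 blocked=[]
Op 4: conn=16 S1=26 S2=34 S3=34 S4=5 blocked=[]
Op 5: conn=-3 S1=26 S2=34 S3=34 S4=-14 blocked=[1, 2, 3, 4]
Op 6: conn=-11 S1=26 S2=34 S3=26 S4=-14 blocked=[1, 2, 3, 4]
Op 7: conn=-18 S1=26 S2=27 S3=26 S4=-14 blocked=[1, 2, 3, 4]
Op 8: conn=11 S1=26 S2=27 S3=26 S4=-14 blocked=[4]
Op 9: conn=31 S1=26 S2=27 S3=26 S4=-14 blocked=[4]
Op 10: conn=31 S1=32 S2=27 S3=26 S4=-14 blocked=[4]

Answer: S4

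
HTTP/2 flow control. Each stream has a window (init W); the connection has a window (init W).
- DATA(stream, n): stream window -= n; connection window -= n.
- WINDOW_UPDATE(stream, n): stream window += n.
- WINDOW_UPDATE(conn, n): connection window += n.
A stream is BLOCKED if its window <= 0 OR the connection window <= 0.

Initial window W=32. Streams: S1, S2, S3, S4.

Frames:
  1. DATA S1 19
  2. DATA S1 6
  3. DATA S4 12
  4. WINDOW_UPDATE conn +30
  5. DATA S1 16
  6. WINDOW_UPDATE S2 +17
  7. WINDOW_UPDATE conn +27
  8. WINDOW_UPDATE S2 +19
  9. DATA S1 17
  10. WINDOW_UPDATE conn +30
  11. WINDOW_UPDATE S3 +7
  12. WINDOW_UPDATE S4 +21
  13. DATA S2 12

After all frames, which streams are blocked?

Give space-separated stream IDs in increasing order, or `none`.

Op 1: conn=13 S1=13 S2=32 S3=32 S4=32 blocked=[]
Op 2: conn=7 S1=7 S2=32 S3=32 S4=32 blocked=[]
Op 3: conn=-5 S1=7 S2=32 S3=32 S4=20 blocked=[1, 2, 3, 4]
Op 4: conn=25 S1=7 S2=32 S3=32 S4=20 blocked=[]
Op 5: conn=9 S1=-9 S2=32 S3=32 S4=20 blocked=[1]
Op 6: conn=9 S1=-9 S2=49 S3=32 S4=20 blocked=[1]
Op 7: conn=36 S1=-9 S2=49 S3=32 S4=20 blocked=[1]
Op 8: conn=36 S1=-9 S2=68 S3=32 S4=20 blocked=[1]
Op 9: conn=19 S1=-26 S2=68 S3=32 S4=20 blocked=[1]
Op 10: conn=49 S1=-26 S2=68 S3=32 S4=20 blocked=[1]
Op 11: conn=49 S1=-26 S2=68 S3=39 S4=20 blocked=[1]
Op 12: conn=49 S1=-26 S2=68 S3=39 S4=41 blocked=[1]
Op 13: conn=37 S1=-26 S2=56 S3=39 S4=41 blocked=[1]

Answer: S1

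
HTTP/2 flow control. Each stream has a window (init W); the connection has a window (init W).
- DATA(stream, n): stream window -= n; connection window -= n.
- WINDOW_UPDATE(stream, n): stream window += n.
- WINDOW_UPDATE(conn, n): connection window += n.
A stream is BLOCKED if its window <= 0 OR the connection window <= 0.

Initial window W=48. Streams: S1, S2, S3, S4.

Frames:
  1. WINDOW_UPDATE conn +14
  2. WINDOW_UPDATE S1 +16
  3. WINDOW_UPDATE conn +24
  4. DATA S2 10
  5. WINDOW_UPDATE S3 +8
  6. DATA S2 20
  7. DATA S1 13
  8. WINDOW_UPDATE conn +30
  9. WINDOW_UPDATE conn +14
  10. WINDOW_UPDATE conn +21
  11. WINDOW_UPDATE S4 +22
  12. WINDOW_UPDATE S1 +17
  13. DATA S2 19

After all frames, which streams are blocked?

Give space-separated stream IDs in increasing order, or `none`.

Answer: S2

Derivation:
Op 1: conn=62 S1=48 S2=48 S3=48 S4=48 blocked=[]
Op 2: conn=62 S1=64 S2=48 S3=48 S4=48 blocked=[]
Op 3: conn=86 S1=64 S2=48 S3=48 S4=48 blocked=[]
Op 4: conn=76 S1=64 S2=38 S3=48 S4=48 blocked=[]
Op 5: conn=76 S1=64 S2=38 S3=56 S4=48 blocked=[]
Op 6: conn=56 S1=64 S2=18 S3=56 S4=48 blocked=[]
Op 7: conn=43 S1=51 S2=18 S3=56 S4=48 blocked=[]
Op 8: conn=73 S1=51 S2=18 S3=56 S4=48 blocked=[]
Op 9: conn=87 S1=51 S2=18 S3=56 S4=48 blocked=[]
Op 10: conn=108 S1=51 S2=18 S3=56 S4=48 blocked=[]
Op 11: conn=108 S1=51 S2=18 S3=56 S4=70 blocked=[]
Op 12: conn=108 S1=68 S2=18 S3=56 S4=70 blocked=[]
Op 13: conn=89 S1=68 S2=-1 S3=56 S4=70 blocked=[2]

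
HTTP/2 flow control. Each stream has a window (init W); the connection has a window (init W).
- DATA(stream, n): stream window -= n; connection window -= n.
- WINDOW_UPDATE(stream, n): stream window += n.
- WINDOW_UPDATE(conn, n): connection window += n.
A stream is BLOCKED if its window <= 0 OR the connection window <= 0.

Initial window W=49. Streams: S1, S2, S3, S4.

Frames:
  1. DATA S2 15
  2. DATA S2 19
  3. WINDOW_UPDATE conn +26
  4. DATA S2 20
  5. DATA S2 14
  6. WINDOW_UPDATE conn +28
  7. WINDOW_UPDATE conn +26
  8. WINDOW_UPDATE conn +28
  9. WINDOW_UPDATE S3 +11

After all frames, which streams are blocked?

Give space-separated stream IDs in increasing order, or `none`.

Answer: S2

Derivation:
Op 1: conn=34 S1=49 S2=34 S3=49 S4=49 blocked=[]
Op 2: conn=15 S1=49 S2=15 S3=49 S4=49 blocked=[]
Op 3: conn=41 S1=49 S2=15 S3=49 S4=49 blocked=[]
Op 4: conn=21 S1=49 S2=-5 S3=49 S4=49 blocked=[2]
Op 5: conn=7 S1=49 S2=-19 S3=49 S4=49 blocked=[2]
Op 6: conn=35 S1=49 S2=-19 S3=49 S4=49 blocked=[2]
Op 7: conn=61 S1=49 S2=-19 S3=49 S4=49 blocked=[2]
Op 8: conn=89 S1=49 S2=-19 S3=49 S4=49 blocked=[2]
Op 9: conn=89 S1=49 S2=-19 S3=60 S4=49 blocked=[2]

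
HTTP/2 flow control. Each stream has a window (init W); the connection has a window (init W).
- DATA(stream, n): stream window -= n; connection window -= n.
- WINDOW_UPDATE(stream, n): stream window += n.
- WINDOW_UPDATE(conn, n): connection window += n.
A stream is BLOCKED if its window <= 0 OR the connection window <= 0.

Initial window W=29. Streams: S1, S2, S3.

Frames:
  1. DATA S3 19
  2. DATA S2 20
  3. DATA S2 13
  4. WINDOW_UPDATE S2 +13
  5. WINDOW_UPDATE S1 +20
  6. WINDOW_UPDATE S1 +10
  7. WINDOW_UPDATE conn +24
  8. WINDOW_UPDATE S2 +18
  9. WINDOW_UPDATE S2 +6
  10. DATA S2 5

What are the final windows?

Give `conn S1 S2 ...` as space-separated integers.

Answer: -4 59 28 10

Derivation:
Op 1: conn=10 S1=29 S2=29 S3=10 blocked=[]
Op 2: conn=-10 S1=29 S2=9 S3=10 blocked=[1, 2, 3]
Op 3: conn=-23 S1=29 S2=-4 S3=10 blocked=[1, 2, 3]
Op 4: conn=-23 S1=29 S2=9 S3=10 blocked=[1, 2, 3]
Op 5: conn=-23 S1=49 S2=9 S3=10 blocked=[1, 2, 3]
Op 6: conn=-23 S1=59 S2=9 S3=10 blocked=[1, 2, 3]
Op 7: conn=1 S1=59 S2=9 S3=10 blocked=[]
Op 8: conn=1 S1=59 S2=27 S3=10 blocked=[]
Op 9: conn=1 S1=59 S2=33 S3=10 blocked=[]
Op 10: conn=-4 S1=59 S2=28 S3=10 blocked=[1, 2, 3]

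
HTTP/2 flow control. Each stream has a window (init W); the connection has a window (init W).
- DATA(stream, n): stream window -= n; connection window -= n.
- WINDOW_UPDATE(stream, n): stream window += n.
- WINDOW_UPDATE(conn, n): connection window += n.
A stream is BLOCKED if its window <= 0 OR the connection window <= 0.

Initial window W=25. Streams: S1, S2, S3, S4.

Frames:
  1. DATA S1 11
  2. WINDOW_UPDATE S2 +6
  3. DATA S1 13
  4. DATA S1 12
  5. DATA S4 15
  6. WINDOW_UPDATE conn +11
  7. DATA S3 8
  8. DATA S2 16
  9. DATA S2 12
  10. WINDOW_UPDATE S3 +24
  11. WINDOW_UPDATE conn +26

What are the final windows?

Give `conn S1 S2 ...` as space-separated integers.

Answer: -25 -11 3 41 10

Derivation:
Op 1: conn=14 S1=14 S2=25 S3=25 S4=25 blocked=[]
Op 2: conn=14 S1=14 S2=31 S3=25 S4=25 blocked=[]
Op 3: conn=1 S1=1 S2=31 S3=25 S4=25 blocked=[]
Op 4: conn=-11 S1=-11 S2=31 S3=25 S4=25 blocked=[1, 2, 3, 4]
Op 5: conn=-26 S1=-11 S2=31 S3=25 S4=10 blocked=[1, 2, 3, 4]
Op 6: conn=-15 S1=-11 S2=31 S3=25 S4=10 blocked=[1, 2, 3, 4]
Op 7: conn=-23 S1=-11 S2=31 S3=17 S4=10 blocked=[1, 2, 3, 4]
Op 8: conn=-39 S1=-11 S2=15 S3=17 S4=10 blocked=[1, 2, 3, 4]
Op 9: conn=-51 S1=-11 S2=3 S3=17 S4=10 blocked=[1, 2, 3, 4]
Op 10: conn=-51 S1=-11 S2=3 S3=41 S4=10 blocked=[1, 2, 3, 4]
Op 11: conn=-25 S1=-11 S2=3 S3=41 S4=10 blocked=[1, 2, 3, 4]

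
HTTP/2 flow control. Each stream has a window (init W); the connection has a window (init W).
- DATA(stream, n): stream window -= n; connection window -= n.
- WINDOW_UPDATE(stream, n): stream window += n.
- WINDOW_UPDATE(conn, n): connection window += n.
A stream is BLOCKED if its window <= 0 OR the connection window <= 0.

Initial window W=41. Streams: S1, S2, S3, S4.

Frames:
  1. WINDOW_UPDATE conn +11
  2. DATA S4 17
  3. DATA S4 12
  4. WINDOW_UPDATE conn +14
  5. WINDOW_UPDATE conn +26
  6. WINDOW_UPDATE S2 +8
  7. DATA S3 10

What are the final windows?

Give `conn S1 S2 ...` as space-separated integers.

Op 1: conn=52 S1=41 S2=41 S3=41 S4=41 blocked=[]
Op 2: conn=35 S1=41 S2=41 S3=41 S4=24 blocked=[]
Op 3: conn=23 S1=41 S2=41 S3=41 S4=12 blocked=[]
Op 4: conn=37 S1=41 S2=41 S3=41 S4=12 blocked=[]
Op 5: conn=63 S1=41 S2=41 S3=41 S4=12 blocked=[]
Op 6: conn=63 S1=41 S2=49 S3=41 S4=12 blocked=[]
Op 7: conn=53 S1=41 S2=49 S3=31 S4=12 blocked=[]

Answer: 53 41 49 31 12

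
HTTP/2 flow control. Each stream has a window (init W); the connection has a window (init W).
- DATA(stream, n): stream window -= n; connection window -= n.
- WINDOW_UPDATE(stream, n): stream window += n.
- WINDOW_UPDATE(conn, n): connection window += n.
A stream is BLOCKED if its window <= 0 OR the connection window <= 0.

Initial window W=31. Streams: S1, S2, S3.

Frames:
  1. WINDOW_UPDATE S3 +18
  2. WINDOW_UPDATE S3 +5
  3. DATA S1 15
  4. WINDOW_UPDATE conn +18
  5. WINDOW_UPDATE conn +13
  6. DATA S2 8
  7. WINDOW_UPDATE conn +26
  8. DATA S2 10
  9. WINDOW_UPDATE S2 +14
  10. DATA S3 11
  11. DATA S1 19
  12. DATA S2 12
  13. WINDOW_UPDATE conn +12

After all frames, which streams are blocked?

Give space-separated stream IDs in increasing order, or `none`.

Op 1: conn=31 S1=31 S2=31 S3=49 blocked=[]
Op 2: conn=31 S1=31 S2=31 S3=54 blocked=[]
Op 3: conn=16 S1=16 S2=31 S3=54 blocked=[]
Op 4: conn=34 S1=16 S2=31 S3=54 blocked=[]
Op 5: conn=47 S1=16 S2=31 S3=54 blocked=[]
Op 6: conn=39 S1=16 S2=23 S3=54 blocked=[]
Op 7: conn=65 S1=16 S2=23 S3=54 blocked=[]
Op 8: conn=55 S1=16 S2=13 S3=54 blocked=[]
Op 9: conn=55 S1=16 S2=27 S3=54 blocked=[]
Op 10: conn=44 S1=16 S2=27 S3=43 blocked=[]
Op 11: conn=25 S1=-3 S2=27 S3=43 blocked=[1]
Op 12: conn=13 S1=-3 S2=15 S3=43 blocked=[1]
Op 13: conn=25 S1=-3 S2=15 S3=43 blocked=[1]

Answer: S1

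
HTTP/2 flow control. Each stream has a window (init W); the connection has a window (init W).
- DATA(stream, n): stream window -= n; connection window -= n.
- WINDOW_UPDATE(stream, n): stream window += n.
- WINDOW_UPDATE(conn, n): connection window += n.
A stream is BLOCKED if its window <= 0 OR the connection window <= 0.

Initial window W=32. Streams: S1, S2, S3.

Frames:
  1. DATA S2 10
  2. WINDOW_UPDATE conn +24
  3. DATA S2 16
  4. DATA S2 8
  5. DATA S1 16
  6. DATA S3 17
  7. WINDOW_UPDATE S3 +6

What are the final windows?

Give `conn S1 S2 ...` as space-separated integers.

Op 1: conn=22 S1=32 S2=22 S3=32 blocked=[]
Op 2: conn=46 S1=32 S2=22 S3=32 blocked=[]
Op 3: conn=30 S1=32 S2=6 S3=32 blocked=[]
Op 4: conn=22 S1=32 S2=-2 S3=32 blocked=[2]
Op 5: conn=6 S1=16 S2=-2 S3=32 blocked=[2]
Op 6: conn=-11 S1=16 S2=-2 S3=15 blocked=[1, 2, 3]
Op 7: conn=-11 S1=16 S2=-2 S3=21 blocked=[1, 2, 3]

Answer: -11 16 -2 21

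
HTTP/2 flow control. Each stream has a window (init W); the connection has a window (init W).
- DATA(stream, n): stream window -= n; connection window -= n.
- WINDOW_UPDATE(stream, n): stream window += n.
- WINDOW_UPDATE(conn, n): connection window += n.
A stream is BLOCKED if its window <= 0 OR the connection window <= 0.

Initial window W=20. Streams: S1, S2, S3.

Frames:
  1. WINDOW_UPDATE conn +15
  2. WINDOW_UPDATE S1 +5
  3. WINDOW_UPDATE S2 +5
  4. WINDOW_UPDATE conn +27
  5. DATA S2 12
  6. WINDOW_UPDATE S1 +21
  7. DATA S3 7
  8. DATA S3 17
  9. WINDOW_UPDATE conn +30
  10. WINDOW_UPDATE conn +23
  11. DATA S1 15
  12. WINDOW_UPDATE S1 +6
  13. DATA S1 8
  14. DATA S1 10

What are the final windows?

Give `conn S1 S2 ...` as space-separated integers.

Answer: 46 19 13 -4

Derivation:
Op 1: conn=35 S1=20 S2=20 S3=20 blocked=[]
Op 2: conn=35 S1=25 S2=20 S3=20 blocked=[]
Op 3: conn=35 S1=25 S2=25 S3=20 blocked=[]
Op 4: conn=62 S1=25 S2=25 S3=20 blocked=[]
Op 5: conn=50 S1=25 S2=13 S3=20 blocked=[]
Op 6: conn=50 S1=46 S2=13 S3=20 blocked=[]
Op 7: conn=43 S1=46 S2=13 S3=13 blocked=[]
Op 8: conn=26 S1=46 S2=13 S3=-4 blocked=[3]
Op 9: conn=56 S1=46 S2=13 S3=-4 blocked=[3]
Op 10: conn=79 S1=46 S2=13 S3=-4 blocked=[3]
Op 11: conn=64 S1=31 S2=13 S3=-4 blocked=[3]
Op 12: conn=64 S1=37 S2=13 S3=-4 blocked=[3]
Op 13: conn=56 S1=29 S2=13 S3=-4 blocked=[3]
Op 14: conn=46 S1=19 S2=13 S3=-4 blocked=[3]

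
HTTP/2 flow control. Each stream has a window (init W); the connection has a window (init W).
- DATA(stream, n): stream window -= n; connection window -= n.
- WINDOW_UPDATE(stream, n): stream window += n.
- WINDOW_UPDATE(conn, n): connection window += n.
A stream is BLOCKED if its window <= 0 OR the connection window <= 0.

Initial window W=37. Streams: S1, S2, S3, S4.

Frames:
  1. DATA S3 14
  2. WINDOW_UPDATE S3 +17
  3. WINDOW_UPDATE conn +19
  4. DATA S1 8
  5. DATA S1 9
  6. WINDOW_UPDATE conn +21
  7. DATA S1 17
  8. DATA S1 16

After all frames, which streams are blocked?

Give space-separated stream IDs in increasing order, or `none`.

Answer: S1

Derivation:
Op 1: conn=23 S1=37 S2=37 S3=23 S4=37 blocked=[]
Op 2: conn=23 S1=37 S2=37 S3=40 S4=37 blocked=[]
Op 3: conn=42 S1=37 S2=37 S3=40 S4=37 blocked=[]
Op 4: conn=34 S1=29 S2=37 S3=40 S4=37 blocked=[]
Op 5: conn=25 S1=20 S2=37 S3=40 S4=37 blocked=[]
Op 6: conn=46 S1=20 S2=37 S3=40 S4=37 blocked=[]
Op 7: conn=29 S1=3 S2=37 S3=40 S4=37 blocked=[]
Op 8: conn=13 S1=-13 S2=37 S3=40 S4=37 blocked=[1]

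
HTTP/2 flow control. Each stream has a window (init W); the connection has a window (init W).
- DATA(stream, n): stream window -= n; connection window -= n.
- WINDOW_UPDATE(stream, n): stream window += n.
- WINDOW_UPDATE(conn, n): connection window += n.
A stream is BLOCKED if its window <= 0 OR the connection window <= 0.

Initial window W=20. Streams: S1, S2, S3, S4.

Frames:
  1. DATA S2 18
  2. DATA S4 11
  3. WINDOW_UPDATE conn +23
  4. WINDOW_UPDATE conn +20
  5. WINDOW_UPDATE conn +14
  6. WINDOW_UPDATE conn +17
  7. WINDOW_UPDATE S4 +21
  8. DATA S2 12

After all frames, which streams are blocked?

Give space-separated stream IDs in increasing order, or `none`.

Op 1: conn=2 S1=20 S2=2 S3=20 S4=20 blocked=[]
Op 2: conn=-9 S1=20 S2=2 S3=20 S4=9 blocked=[1, 2, 3, 4]
Op 3: conn=14 S1=20 S2=2 S3=20 S4=9 blocked=[]
Op 4: conn=34 S1=20 S2=2 S3=20 S4=9 blocked=[]
Op 5: conn=48 S1=20 S2=2 S3=20 S4=9 blocked=[]
Op 6: conn=65 S1=20 S2=2 S3=20 S4=9 blocked=[]
Op 7: conn=65 S1=20 S2=2 S3=20 S4=30 blocked=[]
Op 8: conn=53 S1=20 S2=-10 S3=20 S4=30 blocked=[2]

Answer: S2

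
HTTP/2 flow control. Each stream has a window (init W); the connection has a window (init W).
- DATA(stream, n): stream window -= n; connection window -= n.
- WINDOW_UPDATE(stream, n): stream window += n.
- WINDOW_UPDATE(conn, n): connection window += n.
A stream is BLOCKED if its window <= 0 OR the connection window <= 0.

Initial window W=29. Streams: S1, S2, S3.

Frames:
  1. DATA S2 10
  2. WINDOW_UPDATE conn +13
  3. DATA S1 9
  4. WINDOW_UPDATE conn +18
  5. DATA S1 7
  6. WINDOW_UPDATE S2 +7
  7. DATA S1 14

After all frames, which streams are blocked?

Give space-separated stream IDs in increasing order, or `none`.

Op 1: conn=19 S1=29 S2=19 S3=29 blocked=[]
Op 2: conn=32 S1=29 S2=19 S3=29 blocked=[]
Op 3: conn=23 S1=20 S2=19 S3=29 blocked=[]
Op 4: conn=41 S1=20 S2=19 S3=29 blocked=[]
Op 5: conn=34 S1=13 S2=19 S3=29 blocked=[]
Op 6: conn=34 S1=13 S2=26 S3=29 blocked=[]
Op 7: conn=20 S1=-1 S2=26 S3=29 blocked=[1]

Answer: S1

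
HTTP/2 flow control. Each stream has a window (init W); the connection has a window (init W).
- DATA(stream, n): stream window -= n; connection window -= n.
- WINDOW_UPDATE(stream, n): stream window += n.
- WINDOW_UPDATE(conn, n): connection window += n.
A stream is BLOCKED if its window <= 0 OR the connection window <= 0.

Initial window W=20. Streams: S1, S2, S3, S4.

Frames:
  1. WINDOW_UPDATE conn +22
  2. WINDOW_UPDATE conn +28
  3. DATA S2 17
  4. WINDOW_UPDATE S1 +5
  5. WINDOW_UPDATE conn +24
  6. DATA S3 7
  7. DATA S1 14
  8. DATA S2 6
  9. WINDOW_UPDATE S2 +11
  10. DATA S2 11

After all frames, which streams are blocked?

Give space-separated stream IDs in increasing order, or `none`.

Op 1: conn=42 S1=20 S2=20 S3=20 S4=20 blocked=[]
Op 2: conn=70 S1=20 S2=20 S3=20 S4=20 blocked=[]
Op 3: conn=53 S1=20 S2=3 S3=20 S4=20 blocked=[]
Op 4: conn=53 S1=25 S2=3 S3=20 S4=20 blocked=[]
Op 5: conn=77 S1=25 S2=3 S3=20 S4=20 blocked=[]
Op 6: conn=70 S1=25 S2=3 S3=13 S4=20 blocked=[]
Op 7: conn=56 S1=11 S2=3 S3=13 S4=20 blocked=[]
Op 8: conn=50 S1=11 S2=-3 S3=13 S4=20 blocked=[2]
Op 9: conn=50 S1=11 S2=8 S3=13 S4=20 blocked=[]
Op 10: conn=39 S1=11 S2=-3 S3=13 S4=20 blocked=[2]

Answer: S2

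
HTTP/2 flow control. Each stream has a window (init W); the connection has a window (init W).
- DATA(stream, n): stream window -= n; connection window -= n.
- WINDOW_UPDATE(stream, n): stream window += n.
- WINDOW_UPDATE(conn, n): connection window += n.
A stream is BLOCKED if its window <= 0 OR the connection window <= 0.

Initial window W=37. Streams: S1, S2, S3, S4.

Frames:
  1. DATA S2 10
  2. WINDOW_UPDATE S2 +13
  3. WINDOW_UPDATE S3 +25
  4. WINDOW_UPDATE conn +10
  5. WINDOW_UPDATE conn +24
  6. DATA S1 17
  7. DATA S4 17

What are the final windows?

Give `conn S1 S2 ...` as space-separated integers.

Answer: 27 20 40 62 20

Derivation:
Op 1: conn=27 S1=37 S2=27 S3=37 S4=37 blocked=[]
Op 2: conn=27 S1=37 S2=40 S3=37 S4=37 blocked=[]
Op 3: conn=27 S1=37 S2=40 S3=62 S4=37 blocked=[]
Op 4: conn=37 S1=37 S2=40 S3=62 S4=37 blocked=[]
Op 5: conn=61 S1=37 S2=40 S3=62 S4=37 blocked=[]
Op 6: conn=44 S1=20 S2=40 S3=62 S4=37 blocked=[]
Op 7: conn=27 S1=20 S2=40 S3=62 S4=20 blocked=[]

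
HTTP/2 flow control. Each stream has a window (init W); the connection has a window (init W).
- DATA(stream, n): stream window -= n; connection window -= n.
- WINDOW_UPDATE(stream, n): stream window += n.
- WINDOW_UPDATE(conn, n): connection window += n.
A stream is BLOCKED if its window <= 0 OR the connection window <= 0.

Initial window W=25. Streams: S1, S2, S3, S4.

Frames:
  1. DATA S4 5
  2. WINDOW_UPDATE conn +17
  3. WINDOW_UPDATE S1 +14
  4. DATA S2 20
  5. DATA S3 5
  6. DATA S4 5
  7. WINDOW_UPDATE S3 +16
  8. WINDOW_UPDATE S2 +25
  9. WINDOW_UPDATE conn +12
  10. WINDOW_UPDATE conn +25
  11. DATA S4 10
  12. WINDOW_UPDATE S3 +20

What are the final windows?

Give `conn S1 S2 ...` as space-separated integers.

Op 1: conn=20 S1=25 S2=25 S3=25 S4=20 blocked=[]
Op 2: conn=37 S1=25 S2=25 S3=25 S4=20 blocked=[]
Op 3: conn=37 S1=39 S2=25 S3=25 S4=20 blocked=[]
Op 4: conn=17 S1=39 S2=5 S3=25 S4=20 blocked=[]
Op 5: conn=12 S1=39 S2=5 S3=20 S4=20 blocked=[]
Op 6: conn=7 S1=39 S2=5 S3=20 S4=15 blocked=[]
Op 7: conn=7 S1=39 S2=5 S3=36 S4=15 blocked=[]
Op 8: conn=7 S1=39 S2=30 S3=36 S4=15 blocked=[]
Op 9: conn=19 S1=39 S2=30 S3=36 S4=15 blocked=[]
Op 10: conn=44 S1=39 S2=30 S3=36 S4=15 blocked=[]
Op 11: conn=34 S1=39 S2=30 S3=36 S4=5 blocked=[]
Op 12: conn=34 S1=39 S2=30 S3=56 S4=5 blocked=[]

Answer: 34 39 30 56 5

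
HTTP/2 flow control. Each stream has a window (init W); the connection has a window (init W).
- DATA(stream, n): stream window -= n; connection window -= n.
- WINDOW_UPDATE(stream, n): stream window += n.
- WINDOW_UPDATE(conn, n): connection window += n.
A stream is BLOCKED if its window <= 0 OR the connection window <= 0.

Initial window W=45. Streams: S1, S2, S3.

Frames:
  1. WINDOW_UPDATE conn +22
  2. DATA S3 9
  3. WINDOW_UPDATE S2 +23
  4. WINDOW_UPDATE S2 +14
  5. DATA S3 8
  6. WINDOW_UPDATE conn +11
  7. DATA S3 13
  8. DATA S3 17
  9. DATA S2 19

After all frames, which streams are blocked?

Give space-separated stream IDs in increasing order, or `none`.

Op 1: conn=67 S1=45 S2=45 S3=45 blocked=[]
Op 2: conn=58 S1=45 S2=45 S3=36 blocked=[]
Op 3: conn=58 S1=45 S2=68 S3=36 blocked=[]
Op 4: conn=58 S1=45 S2=82 S3=36 blocked=[]
Op 5: conn=50 S1=45 S2=82 S3=28 blocked=[]
Op 6: conn=61 S1=45 S2=82 S3=28 blocked=[]
Op 7: conn=48 S1=45 S2=82 S3=15 blocked=[]
Op 8: conn=31 S1=45 S2=82 S3=-2 blocked=[3]
Op 9: conn=12 S1=45 S2=63 S3=-2 blocked=[3]

Answer: S3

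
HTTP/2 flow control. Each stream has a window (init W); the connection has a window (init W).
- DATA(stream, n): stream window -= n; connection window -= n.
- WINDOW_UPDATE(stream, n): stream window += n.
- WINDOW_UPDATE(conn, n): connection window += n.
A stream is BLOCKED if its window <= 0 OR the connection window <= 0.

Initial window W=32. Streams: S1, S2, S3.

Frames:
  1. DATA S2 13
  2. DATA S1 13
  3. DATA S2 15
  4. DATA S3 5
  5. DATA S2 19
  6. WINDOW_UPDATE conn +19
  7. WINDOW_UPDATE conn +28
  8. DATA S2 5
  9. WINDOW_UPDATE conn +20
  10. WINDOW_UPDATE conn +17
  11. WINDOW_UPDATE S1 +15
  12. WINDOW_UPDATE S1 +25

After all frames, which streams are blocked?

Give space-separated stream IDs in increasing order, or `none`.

Answer: S2

Derivation:
Op 1: conn=19 S1=32 S2=19 S3=32 blocked=[]
Op 2: conn=6 S1=19 S2=19 S3=32 blocked=[]
Op 3: conn=-9 S1=19 S2=4 S3=32 blocked=[1, 2, 3]
Op 4: conn=-14 S1=19 S2=4 S3=27 blocked=[1, 2, 3]
Op 5: conn=-33 S1=19 S2=-15 S3=27 blocked=[1, 2, 3]
Op 6: conn=-14 S1=19 S2=-15 S3=27 blocked=[1, 2, 3]
Op 7: conn=14 S1=19 S2=-15 S3=27 blocked=[2]
Op 8: conn=9 S1=19 S2=-20 S3=27 blocked=[2]
Op 9: conn=29 S1=19 S2=-20 S3=27 blocked=[2]
Op 10: conn=46 S1=19 S2=-20 S3=27 blocked=[2]
Op 11: conn=46 S1=34 S2=-20 S3=27 blocked=[2]
Op 12: conn=46 S1=59 S2=-20 S3=27 blocked=[2]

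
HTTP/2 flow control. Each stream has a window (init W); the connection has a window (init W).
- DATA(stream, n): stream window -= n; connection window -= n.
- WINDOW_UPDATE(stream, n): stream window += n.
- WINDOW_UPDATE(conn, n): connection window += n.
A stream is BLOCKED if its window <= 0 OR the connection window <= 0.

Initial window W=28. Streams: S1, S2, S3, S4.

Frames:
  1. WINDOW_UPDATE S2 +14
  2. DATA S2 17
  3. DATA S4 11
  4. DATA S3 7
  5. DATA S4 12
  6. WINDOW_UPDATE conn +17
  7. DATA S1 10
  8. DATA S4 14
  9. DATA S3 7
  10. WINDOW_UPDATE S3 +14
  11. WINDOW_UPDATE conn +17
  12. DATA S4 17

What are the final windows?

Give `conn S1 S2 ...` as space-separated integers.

Answer: -33 18 25 28 -26

Derivation:
Op 1: conn=28 S1=28 S2=42 S3=28 S4=28 blocked=[]
Op 2: conn=11 S1=28 S2=25 S3=28 S4=28 blocked=[]
Op 3: conn=0 S1=28 S2=25 S3=28 S4=17 blocked=[1, 2, 3, 4]
Op 4: conn=-7 S1=28 S2=25 S3=21 S4=17 blocked=[1, 2, 3, 4]
Op 5: conn=-19 S1=28 S2=25 S3=21 S4=5 blocked=[1, 2, 3, 4]
Op 6: conn=-2 S1=28 S2=25 S3=21 S4=5 blocked=[1, 2, 3, 4]
Op 7: conn=-12 S1=18 S2=25 S3=21 S4=5 blocked=[1, 2, 3, 4]
Op 8: conn=-26 S1=18 S2=25 S3=21 S4=-9 blocked=[1, 2, 3, 4]
Op 9: conn=-33 S1=18 S2=25 S3=14 S4=-9 blocked=[1, 2, 3, 4]
Op 10: conn=-33 S1=18 S2=25 S3=28 S4=-9 blocked=[1, 2, 3, 4]
Op 11: conn=-16 S1=18 S2=25 S3=28 S4=-9 blocked=[1, 2, 3, 4]
Op 12: conn=-33 S1=18 S2=25 S3=28 S4=-26 blocked=[1, 2, 3, 4]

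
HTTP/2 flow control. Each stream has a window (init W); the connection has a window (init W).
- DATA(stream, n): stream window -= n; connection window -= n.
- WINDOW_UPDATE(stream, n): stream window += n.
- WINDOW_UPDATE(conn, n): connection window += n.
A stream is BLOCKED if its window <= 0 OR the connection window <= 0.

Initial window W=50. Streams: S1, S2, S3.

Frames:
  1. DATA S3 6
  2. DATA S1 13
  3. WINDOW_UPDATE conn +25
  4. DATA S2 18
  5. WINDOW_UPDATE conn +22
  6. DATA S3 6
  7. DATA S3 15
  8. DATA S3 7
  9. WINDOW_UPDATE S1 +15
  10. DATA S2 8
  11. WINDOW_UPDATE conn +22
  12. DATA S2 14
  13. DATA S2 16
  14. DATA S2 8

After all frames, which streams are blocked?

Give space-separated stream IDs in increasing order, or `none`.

Op 1: conn=44 S1=50 S2=50 S3=44 blocked=[]
Op 2: conn=31 S1=37 S2=50 S3=44 blocked=[]
Op 3: conn=56 S1=37 S2=50 S3=44 blocked=[]
Op 4: conn=38 S1=37 S2=32 S3=44 blocked=[]
Op 5: conn=60 S1=37 S2=32 S3=44 blocked=[]
Op 6: conn=54 S1=37 S2=32 S3=38 blocked=[]
Op 7: conn=39 S1=37 S2=32 S3=23 blocked=[]
Op 8: conn=32 S1=37 S2=32 S3=16 blocked=[]
Op 9: conn=32 S1=52 S2=32 S3=16 blocked=[]
Op 10: conn=24 S1=52 S2=24 S3=16 blocked=[]
Op 11: conn=46 S1=52 S2=24 S3=16 blocked=[]
Op 12: conn=32 S1=52 S2=10 S3=16 blocked=[]
Op 13: conn=16 S1=52 S2=-6 S3=16 blocked=[2]
Op 14: conn=8 S1=52 S2=-14 S3=16 blocked=[2]

Answer: S2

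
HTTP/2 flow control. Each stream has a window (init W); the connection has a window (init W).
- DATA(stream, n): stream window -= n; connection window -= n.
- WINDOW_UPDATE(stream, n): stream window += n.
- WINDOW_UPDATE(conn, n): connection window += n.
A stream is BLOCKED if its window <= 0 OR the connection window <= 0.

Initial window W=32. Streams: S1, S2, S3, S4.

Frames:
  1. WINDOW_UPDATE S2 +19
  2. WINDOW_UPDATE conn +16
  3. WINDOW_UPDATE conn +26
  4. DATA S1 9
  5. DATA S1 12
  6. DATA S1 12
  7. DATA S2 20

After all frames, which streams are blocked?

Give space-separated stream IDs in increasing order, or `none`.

Answer: S1

Derivation:
Op 1: conn=32 S1=32 S2=51 S3=32 S4=32 blocked=[]
Op 2: conn=48 S1=32 S2=51 S3=32 S4=32 blocked=[]
Op 3: conn=74 S1=32 S2=51 S3=32 S4=32 blocked=[]
Op 4: conn=65 S1=23 S2=51 S3=32 S4=32 blocked=[]
Op 5: conn=53 S1=11 S2=51 S3=32 S4=32 blocked=[]
Op 6: conn=41 S1=-1 S2=51 S3=32 S4=32 blocked=[1]
Op 7: conn=21 S1=-1 S2=31 S3=32 S4=32 blocked=[1]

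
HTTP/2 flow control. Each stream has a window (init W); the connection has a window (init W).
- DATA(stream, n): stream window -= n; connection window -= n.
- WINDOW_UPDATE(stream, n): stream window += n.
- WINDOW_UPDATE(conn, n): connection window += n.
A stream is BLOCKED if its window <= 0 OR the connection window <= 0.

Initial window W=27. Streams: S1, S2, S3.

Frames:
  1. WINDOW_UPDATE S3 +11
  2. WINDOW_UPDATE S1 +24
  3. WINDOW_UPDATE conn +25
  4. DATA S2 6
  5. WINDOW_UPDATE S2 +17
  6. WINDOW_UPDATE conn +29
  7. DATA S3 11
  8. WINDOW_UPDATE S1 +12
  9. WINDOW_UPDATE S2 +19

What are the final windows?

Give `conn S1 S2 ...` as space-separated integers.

Answer: 64 63 57 27

Derivation:
Op 1: conn=27 S1=27 S2=27 S3=38 blocked=[]
Op 2: conn=27 S1=51 S2=27 S3=38 blocked=[]
Op 3: conn=52 S1=51 S2=27 S3=38 blocked=[]
Op 4: conn=46 S1=51 S2=21 S3=38 blocked=[]
Op 5: conn=46 S1=51 S2=38 S3=38 blocked=[]
Op 6: conn=75 S1=51 S2=38 S3=38 blocked=[]
Op 7: conn=64 S1=51 S2=38 S3=27 blocked=[]
Op 8: conn=64 S1=63 S2=38 S3=27 blocked=[]
Op 9: conn=64 S1=63 S2=57 S3=27 blocked=[]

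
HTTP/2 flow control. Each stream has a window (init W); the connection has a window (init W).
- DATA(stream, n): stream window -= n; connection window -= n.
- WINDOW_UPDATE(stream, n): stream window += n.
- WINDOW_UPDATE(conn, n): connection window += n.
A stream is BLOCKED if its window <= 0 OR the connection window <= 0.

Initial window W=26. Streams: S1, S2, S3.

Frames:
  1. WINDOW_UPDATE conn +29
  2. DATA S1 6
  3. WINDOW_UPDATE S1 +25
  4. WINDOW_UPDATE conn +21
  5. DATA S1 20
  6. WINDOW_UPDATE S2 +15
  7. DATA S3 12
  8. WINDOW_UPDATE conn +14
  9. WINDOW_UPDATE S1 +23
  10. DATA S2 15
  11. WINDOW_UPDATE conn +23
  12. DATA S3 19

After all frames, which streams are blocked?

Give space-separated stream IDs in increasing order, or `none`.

Answer: S3

Derivation:
Op 1: conn=55 S1=26 S2=26 S3=26 blocked=[]
Op 2: conn=49 S1=20 S2=26 S3=26 blocked=[]
Op 3: conn=49 S1=45 S2=26 S3=26 blocked=[]
Op 4: conn=70 S1=45 S2=26 S3=26 blocked=[]
Op 5: conn=50 S1=25 S2=26 S3=26 blocked=[]
Op 6: conn=50 S1=25 S2=41 S3=26 blocked=[]
Op 7: conn=38 S1=25 S2=41 S3=14 blocked=[]
Op 8: conn=52 S1=25 S2=41 S3=14 blocked=[]
Op 9: conn=52 S1=48 S2=41 S3=14 blocked=[]
Op 10: conn=37 S1=48 S2=26 S3=14 blocked=[]
Op 11: conn=60 S1=48 S2=26 S3=14 blocked=[]
Op 12: conn=41 S1=48 S2=26 S3=-5 blocked=[3]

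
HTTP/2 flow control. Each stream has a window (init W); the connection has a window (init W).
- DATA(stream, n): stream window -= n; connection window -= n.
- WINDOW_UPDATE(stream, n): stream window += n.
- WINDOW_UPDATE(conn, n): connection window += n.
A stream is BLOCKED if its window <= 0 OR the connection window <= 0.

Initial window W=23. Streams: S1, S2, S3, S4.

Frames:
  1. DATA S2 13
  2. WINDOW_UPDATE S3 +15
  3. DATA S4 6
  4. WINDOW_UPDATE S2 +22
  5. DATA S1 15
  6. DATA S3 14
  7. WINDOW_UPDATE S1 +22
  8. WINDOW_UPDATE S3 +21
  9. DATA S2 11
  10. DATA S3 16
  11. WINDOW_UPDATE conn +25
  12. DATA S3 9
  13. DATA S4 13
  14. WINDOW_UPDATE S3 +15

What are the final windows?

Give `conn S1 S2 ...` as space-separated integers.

Answer: -49 30 21 35 4

Derivation:
Op 1: conn=10 S1=23 S2=10 S3=23 S4=23 blocked=[]
Op 2: conn=10 S1=23 S2=10 S3=38 S4=23 blocked=[]
Op 3: conn=4 S1=23 S2=10 S3=38 S4=17 blocked=[]
Op 4: conn=4 S1=23 S2=32 S3=38 S4=17 blocked=[]
Op 5: conn=-11 S1=8 S2=32 S3=38 S4=17 blocked=[1, 2, 3, 4]
Op 6: conn=-25 S1=8 S2=32 S3=24 S4=17 blocked=[1, 2, 3, 4]
Op 7: conn=-25 S1=30 S2=32 S3=24 S4=17 blocked=[1, 2, 3, 4]
Op 8: conn=-25 S1=30 S2=32 S3=45 S4=17 blocked=[1, 2, 3, 4]
Op 9: conn=-36 S1=30 S2=21 S3=45 S4=17 blocked=[1, 2, 3, 4]
Op 10: conn=-52 S1=30 S2=21 S3=29 S4=17 blocked=[1, 2, 3, 4]
Op 11: conn=-27 S1=30 S2=21 S3=29 S4=17 blocked=[1, 2, 3, 4]
Op 12: conn=-36 S1=30 S2=21 S3=20 S4=17 blocked=[1, 2, 3, 4]
Op 13: conn=-49 S1=30 S2=21 S3=20 S4=4 blocked=[1, 2, 3, 4]
Op 14: conn=-49 S1=30 S2=21 S3=35 S4=4 blocked=[1, 2, 3, 4]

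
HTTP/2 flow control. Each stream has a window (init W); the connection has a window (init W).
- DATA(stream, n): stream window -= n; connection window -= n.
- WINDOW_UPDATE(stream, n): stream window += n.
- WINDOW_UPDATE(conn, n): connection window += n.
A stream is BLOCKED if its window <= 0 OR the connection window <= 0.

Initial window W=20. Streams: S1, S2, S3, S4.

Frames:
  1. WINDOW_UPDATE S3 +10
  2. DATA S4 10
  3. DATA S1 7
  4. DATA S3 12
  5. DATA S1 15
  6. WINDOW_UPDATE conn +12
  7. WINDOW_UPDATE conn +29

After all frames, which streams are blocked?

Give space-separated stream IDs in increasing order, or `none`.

Op 1: conn=20 S1=20 S2=20 S3=30 S4=20 blocked=[]
Op 2: conn=10 S1=20 S2=20 S3=30 S4=10 blocked=[]
Op 3: conn=3 S1=13 S2=20 S3=30 S4=10 blocked=[]
Op 4: conn=-9 S1=13 S2=20 S3=18 S4=10 blocked=[1, 2, 3, 4]
Op 5: conn=-24 S1=-2 S2=20 S3=18 S4=10 blocked=[1, 2, 3, 4]
Op 6: conn=-12 S1=-2 S2=20 S3=18 S4=10 blocked=[1, 2, 3, 4]
Op 7: conn=17 S1=-2 S2=20 S3=18 S4=10 blocked=[1]

Answer: S1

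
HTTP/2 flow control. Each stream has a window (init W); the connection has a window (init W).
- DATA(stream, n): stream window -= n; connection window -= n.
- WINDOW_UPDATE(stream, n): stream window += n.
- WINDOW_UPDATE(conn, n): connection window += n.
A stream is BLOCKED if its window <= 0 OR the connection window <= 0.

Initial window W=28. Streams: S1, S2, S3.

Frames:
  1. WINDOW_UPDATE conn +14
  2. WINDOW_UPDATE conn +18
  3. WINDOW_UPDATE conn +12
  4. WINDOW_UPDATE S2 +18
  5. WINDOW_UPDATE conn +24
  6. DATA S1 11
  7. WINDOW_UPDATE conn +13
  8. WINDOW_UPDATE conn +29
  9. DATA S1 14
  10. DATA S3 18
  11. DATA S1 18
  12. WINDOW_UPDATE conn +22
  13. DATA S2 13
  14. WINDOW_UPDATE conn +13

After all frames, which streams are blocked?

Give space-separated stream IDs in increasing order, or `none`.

Answer: S1

Derivation:
Op 1: conn=42 S1=28 S2=28 S3=28 blocked=[]
Op 2: conn=60 S1=28 S2=28 S3=28 blocked=[]
Op 3: conn=72 S1=28 S2=28 S3=28 blocked=[]
Op 4: conn=72 S1=28 S2=46 S3=28 blocked=[]
Op 5: conn=96 S1=28 S2=46 S3=28 blocked=[]
Op 6: conn=85 S1=17 S2=46 S3=28 blocked=[]
Op 7: conn=98 S1=17 S2=46 S3=28 blocked=[]
Op 8: conn=127 S1=17 S2=46 S3=28 blocked=[]
Op 9: conn=113 S1=3 S2=46 S3=28 blocked=[]
Op 10: conn=95 S1=3 S2=46 S3=10 blocked=[]
Op 11: conn=77 S1=-15 S2=46 S3=10 blocked=[1]
Op 12: conn=99 S1=-15 S2=46 S3=10 blocked=[1]
Op 13: conn=86 S1=-15 S2=33 S3=10 blocked=[1]
Op 14: conn=99 S1=-15 S2=33 S3=10 blocked=[1]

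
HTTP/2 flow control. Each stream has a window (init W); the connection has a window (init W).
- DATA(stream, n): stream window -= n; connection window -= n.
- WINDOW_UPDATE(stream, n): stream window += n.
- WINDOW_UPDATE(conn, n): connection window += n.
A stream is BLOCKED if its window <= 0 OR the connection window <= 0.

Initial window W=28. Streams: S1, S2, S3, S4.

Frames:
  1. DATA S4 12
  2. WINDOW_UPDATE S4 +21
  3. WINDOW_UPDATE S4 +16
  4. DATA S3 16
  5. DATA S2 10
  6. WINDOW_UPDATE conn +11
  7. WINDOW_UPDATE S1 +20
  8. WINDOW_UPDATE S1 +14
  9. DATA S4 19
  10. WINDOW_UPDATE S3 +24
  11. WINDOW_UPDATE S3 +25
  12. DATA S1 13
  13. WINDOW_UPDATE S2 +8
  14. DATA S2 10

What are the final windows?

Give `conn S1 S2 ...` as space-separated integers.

Answer: -41 49 16 61 34

Derivation:
Op 1: conn=16 S1=28 S2=28 S3=28 S4=16 blocked=[]
Op 2: conn=16 S1=28 S2=28 S3=28 S4=37 blocked=[]
Op 3: conn=16 S1=28 S2=28 S3=28 S4=53 blocked=[]
Op 4: conn=0 S1=28 S2=28 S3=12 S4=53 blocked=[1, 2, 3, 4]
Op 5: conn=-10 S1=28 S2=18 S3=12 S4=53 blocked=[1, 2, 3, 4]
Op 6: conn=1 S1=28 S2=18 S3=12 S4=53 blocked=[]
Op 7: conn=1 S1=48 S2=18 S3=12 S4=53 blocked=[]
Op 8: conn=1 S1=62 S2=18 S3=12 S4=53 blocked=[]
Op 9: conn=-18 S1=62 S2=18 S3=12 S4=34 blocked=[1, 2, 3, 4]
Op 10: conn=-18 S1=62 S2=18 S3=36 S4=34 blocked=[1, 2, 3, 4]
Op 11: conn=-18 S1=62 S2=18 S3=61 S4=34 blocked=[1, 2, 3, 4]
Op 12: conn=-31 S1=49 S2=18 S3=61 S4=34 blocked=[1, 2, 3, 4]
Op 13: conn=-31 S1=49 S2=26 S3=61 S4=34 blocked=[1, 2, 3, 4]
Op 14: conn=-41 S1=49 S2=16 S3=61 S4=34 blocked=[1, 2, 3, 4]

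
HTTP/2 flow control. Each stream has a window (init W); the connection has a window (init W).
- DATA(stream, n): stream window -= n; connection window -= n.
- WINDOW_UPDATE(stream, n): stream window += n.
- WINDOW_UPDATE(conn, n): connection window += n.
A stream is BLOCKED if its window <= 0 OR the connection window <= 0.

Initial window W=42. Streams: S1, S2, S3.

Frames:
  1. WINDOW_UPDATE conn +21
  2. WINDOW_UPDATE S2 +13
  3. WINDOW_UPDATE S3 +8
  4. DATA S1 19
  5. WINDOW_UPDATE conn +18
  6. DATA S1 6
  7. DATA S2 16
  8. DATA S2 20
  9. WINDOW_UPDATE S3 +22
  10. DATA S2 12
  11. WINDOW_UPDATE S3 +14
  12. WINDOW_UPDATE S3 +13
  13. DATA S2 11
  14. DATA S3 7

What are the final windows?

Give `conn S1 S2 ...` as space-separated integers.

Answer: -10 17 -4 92

Derivation:
Op 1: conn=63 S1=42 S2=42 S3=42 blocked=[]
Op 2: conn=63 S1=42 S2=55 S3=42 blocked=[]
Op 3: conn=63 S1=42 S2=55 S3=50 blocked=[]
Op 4: conn=44 S1=23 S2=55 S3=50 blocked=[]
Op 5: conn=62 S1=23 S2=55 S3=50 blocked=[]
Op 6: conn=56 S1=17 S2=55 S3=50 blocked=[]
Op 7: conn=40 S1=17 S2=39 S3=50 blocked=[]
Op 8: conn=20 S1=17 S2=19 S3=50 blocked=[]
Op 9: conn=20 S1=17 S2=19 S3=72 blocked=[]
Op 10: conn=8 S1=17 S2=7 S3=72 blocked=[]
Op 11: conn=8 S1=17 S2=7 S3=86 blocked=[]
Op 12: conn=8 S1=17 S2=7 S3=99 blocked=[]
Op 13: conn=-3 S1=17 S2=-4 S3=99 blocked=[1, 2, 3]
Op 14: conn=-10 S1=17 S2=-4 S3=92 blocked=[1, 2, 3]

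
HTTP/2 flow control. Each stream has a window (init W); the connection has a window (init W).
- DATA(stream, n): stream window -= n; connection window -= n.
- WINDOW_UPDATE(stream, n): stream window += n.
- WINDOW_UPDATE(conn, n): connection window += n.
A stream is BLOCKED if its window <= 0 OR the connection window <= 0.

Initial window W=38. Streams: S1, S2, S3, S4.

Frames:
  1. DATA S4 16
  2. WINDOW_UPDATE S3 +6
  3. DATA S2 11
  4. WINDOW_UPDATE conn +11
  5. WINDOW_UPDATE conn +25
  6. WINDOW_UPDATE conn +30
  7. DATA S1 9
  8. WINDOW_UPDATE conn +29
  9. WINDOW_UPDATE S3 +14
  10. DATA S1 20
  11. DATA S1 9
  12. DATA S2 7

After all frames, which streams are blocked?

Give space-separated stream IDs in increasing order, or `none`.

Op 1: conn=22 S1=38 S2=38 S3=38 S4=22 blocked=[]
Op 2: conn=22 S1=38 S2=38 S3=44 S4=22 blocked=[]
Op 3: conn=11 S1=38 S2=27 S3=44 S4=22 blocked=[]
Op 4: conn=22 S1=38 S2=27 S3=44 S4=22 blocked=[]
Op 5: conn=47 S1=38 S2=27 S3=44 S4=22 blocked=[]
Op 6: conn=77 S1=38 S2=27 S3=44 S4=22 blocked=[]
Op 7: conn=68 S1=29 S2=27 S3=44 S4=22 blocked=[]
Op 8: conn=97 S1=29 S2=27 S3=44 S4=22 blocked=[]
Op 9: conn=97 S1=29 S2=27 S3=58 S4=22 blocked=[]
Op 10: conn=77 S1=9 S2=27 S3=58 S4=22 blocked=[]
Op 11: conn=68 S1=0 S2=27 S3=58 S4=22 blocked=[1]
Op 12: conn=61 S1=0 S2=20 S3=58 S4=22 blocked=[1]

Answer: S1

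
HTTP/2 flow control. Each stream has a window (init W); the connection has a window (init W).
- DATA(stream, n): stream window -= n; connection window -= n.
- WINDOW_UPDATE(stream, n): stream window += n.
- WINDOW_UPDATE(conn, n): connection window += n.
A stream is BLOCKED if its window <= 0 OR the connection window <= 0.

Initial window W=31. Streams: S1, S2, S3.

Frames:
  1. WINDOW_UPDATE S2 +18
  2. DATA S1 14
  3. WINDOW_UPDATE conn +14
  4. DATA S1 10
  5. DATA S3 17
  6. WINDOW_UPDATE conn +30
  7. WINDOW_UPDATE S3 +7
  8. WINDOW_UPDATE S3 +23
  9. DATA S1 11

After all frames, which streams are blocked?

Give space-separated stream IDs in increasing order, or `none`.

Op 1: conn=31 S1=31 S2=49 S3=31 blocked=[]
Op 2: conn=17 S1=17 S2=49 S3=31 blocked=[]
Op 3: conn=31 S1=17 S2=49 S3=31 blocked=[]
Op 4: conn=21 S1=7 S2=49 S3=31 blocked=[]
Op 5: conn=4 S1=7 S2=49 S3=14 blocked=[]
Op 6: conn=34 S1=7 S2=49 S3=14 blocked=[]
Op 7: conn=34 S1=7 S2=49 S3=21 blocked=[]
Op 8: conn=34 S1=7 S2=49 S3=44 blocked=[]
Op 9: conn=23 S1=-4 S2=49 S3=44 blocked=[1]

Answer: S1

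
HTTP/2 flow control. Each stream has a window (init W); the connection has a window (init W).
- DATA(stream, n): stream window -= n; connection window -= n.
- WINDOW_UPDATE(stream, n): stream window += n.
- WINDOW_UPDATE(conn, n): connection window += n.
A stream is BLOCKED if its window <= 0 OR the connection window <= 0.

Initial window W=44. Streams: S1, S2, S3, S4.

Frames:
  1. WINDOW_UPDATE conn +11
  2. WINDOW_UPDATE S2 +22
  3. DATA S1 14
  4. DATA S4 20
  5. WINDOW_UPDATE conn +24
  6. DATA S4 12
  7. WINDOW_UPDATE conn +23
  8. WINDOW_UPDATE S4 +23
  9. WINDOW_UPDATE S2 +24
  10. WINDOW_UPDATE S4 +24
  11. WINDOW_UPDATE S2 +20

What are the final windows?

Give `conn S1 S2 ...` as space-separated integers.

Answer: 56 30 110 44 59

Derivation:
Op 1: conn=55 S1=44 S2=44 S3=44 S4=44 blocked=[]
Op 2: conn=55 S1=44 S2=66 S3=44 S4=44 blocked=[]
Op 3: conn=41 S1=30 S2=66 S3=44 S4=44 blocked=[]
Op 4: conn=21 S1=30 S2=66 S3=44 S4=24 blocked=[]
Op 5: conn=45 S1=30 S2=66 S3=44 S4=24 blocked=[]
Op 6: conn=33 S1=30 S2=66 S3=44 S4=12 blocked=[]
Op 7: conn=56 S1=30 S2=66 S3=44 S4=12 blocked=[]
Op 8: conn=56 S1=30 S2=66 S3=44 S4=35 blocked=[]
Op 9: conn=56 S1=30 S2=90 S3=44 S4=35 blocked=[]
Op 10: conn=56 S1=30 S2=90 S3=44 S4=59 blocked=[]
Op 11: conn=56 S1=30 S2=110 S3=44 S4=59 blocked=[]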